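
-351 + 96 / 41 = -14295 / 41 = -348.66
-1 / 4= -0.25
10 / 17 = 0.59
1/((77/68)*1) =68/77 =0.88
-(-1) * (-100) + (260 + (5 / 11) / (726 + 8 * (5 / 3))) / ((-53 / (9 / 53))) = -6910489655 / 68533982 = -100.83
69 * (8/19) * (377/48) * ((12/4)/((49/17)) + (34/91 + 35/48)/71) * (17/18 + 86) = 2393792294665/114222528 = 20957.27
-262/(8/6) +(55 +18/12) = -140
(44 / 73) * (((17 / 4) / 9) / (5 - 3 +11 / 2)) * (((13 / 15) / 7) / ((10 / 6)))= 4862 / 1724625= 0.00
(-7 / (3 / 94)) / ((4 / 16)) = -2632 / 3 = -877.33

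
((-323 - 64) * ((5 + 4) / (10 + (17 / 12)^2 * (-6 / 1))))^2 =6987622464 / 2401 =2910296.74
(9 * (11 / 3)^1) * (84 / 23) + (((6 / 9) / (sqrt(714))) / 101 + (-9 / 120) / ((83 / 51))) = sqrt(714) / 108171 + 9199521 / 76360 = 120.48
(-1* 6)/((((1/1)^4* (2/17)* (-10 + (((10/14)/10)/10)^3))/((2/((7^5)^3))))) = 816000/379804906954152799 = 0.00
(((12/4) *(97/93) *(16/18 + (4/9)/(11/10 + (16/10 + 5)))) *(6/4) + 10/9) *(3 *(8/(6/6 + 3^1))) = 238636/7161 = 33.32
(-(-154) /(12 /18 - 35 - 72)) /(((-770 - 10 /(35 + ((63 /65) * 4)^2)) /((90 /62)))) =39950631 /14636086792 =0.00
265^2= 70225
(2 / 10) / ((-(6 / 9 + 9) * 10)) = -3 / 1450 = -0.00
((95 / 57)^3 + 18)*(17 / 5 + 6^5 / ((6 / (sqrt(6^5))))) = 10387 / 135 + 1055808*sqrt(6) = 2586267.81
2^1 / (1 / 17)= 34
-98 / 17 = -5.76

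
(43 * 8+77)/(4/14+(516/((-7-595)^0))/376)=277018/1091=253.91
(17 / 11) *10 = 170 / 11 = 15.45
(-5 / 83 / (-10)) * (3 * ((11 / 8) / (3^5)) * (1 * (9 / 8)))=11 / 95616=0.00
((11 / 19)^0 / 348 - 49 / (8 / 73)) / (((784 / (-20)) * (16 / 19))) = 29563715 / 2182656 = 13.54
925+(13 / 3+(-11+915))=5500 / 3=1833.33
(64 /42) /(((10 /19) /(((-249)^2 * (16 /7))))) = 100524288 /245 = 410303.22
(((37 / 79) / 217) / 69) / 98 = 37 / 115920966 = 0.00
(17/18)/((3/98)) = 833/27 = 30.85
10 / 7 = 1.43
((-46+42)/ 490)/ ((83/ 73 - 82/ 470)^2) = -58858805/ 6679830528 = -0.01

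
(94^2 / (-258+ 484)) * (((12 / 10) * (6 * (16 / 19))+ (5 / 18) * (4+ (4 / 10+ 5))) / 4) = 84.79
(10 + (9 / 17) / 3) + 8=309 / 17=18.18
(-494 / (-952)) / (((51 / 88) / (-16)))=-86944 / 6069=-14.33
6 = 6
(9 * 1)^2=81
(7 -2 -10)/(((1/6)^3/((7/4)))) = -1890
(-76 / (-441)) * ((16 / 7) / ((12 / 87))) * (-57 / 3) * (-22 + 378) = -19316.95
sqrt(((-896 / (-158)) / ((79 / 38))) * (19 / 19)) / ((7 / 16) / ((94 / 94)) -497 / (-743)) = 95104 * sqrt(266) / 1039087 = 1.49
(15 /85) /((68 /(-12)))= -9 /289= -0.03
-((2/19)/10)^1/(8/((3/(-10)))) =0.00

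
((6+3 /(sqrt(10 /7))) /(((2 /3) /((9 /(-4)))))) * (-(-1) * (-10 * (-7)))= -2835 /2-567 * sqrt(70) /8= -2010.48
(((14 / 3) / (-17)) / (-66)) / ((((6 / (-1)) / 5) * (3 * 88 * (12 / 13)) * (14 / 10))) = -325 / 31990464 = -0.00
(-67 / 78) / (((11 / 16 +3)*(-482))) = 268 / 554541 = 0.00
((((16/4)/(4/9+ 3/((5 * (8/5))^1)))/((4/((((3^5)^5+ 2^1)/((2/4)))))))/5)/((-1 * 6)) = -4066985325336/59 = -68931954666.71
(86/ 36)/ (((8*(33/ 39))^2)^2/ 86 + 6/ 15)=264046445/ 2742841548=0.10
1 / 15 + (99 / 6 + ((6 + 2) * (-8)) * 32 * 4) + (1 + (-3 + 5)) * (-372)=-278743 / 30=-9291.43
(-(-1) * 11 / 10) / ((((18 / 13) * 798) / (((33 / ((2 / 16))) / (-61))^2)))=138424 / 7423395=0.02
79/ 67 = 1.18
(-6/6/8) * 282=-141/4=-35.25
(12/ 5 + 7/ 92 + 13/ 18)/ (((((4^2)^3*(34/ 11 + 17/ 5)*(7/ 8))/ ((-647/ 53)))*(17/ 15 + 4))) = -42834635/ 131014453248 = -0.00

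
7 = 7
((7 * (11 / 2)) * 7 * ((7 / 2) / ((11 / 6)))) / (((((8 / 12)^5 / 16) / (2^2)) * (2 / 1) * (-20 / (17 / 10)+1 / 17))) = -4250799 / 398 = -10680.40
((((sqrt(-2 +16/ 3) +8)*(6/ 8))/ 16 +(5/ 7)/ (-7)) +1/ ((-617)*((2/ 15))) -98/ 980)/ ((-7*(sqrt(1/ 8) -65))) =0.00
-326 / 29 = -11.24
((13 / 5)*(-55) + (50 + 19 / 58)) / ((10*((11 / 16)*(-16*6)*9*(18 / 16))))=1075 / 77517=0.01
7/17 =0.41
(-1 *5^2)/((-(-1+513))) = 25/512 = 0.05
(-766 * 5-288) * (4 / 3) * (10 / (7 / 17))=-2800240 / 21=-133344.76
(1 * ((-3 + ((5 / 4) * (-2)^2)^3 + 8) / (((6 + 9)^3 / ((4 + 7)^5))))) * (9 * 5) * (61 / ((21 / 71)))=18135308906 / 315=57572409.23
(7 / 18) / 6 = 7 / 108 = 0.06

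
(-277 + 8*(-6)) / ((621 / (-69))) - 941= -8144 / 9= -904.89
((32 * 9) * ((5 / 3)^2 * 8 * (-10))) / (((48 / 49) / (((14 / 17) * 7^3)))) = -941192000 / 51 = -18454745.10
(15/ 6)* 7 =35/ 2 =17.50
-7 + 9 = 2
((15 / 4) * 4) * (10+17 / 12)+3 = 697 / 4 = 174.25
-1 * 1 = -1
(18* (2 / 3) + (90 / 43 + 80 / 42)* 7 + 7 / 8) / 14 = 42167 / 14448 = 2.92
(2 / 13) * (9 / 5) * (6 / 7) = 0.24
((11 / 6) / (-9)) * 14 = -77 / 27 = -2.85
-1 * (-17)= 17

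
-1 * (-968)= 968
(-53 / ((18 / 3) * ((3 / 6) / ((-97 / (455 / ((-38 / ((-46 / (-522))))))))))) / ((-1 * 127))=16996146 / 1329055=12.79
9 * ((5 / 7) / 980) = 0.01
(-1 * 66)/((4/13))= -429/2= -214.50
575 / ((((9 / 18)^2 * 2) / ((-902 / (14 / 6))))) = -3111900 / 7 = -444557.14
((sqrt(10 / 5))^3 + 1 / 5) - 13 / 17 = -48 / 85 + 2*sqrt(2) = 2.26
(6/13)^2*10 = 360/169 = 2.13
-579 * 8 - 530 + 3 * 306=-4244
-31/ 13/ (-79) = 31/ 1027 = 0.03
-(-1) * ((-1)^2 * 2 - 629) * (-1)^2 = -627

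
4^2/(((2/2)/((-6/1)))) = -96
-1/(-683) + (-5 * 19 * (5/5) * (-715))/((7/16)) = 742284407/4781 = 155257.14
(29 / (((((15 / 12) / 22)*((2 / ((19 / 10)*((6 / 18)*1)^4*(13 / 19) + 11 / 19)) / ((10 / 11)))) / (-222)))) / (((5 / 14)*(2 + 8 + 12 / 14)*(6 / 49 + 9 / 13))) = -1226728456772 / 126467325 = -9699.96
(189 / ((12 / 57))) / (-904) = -3591 / 3616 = -0.99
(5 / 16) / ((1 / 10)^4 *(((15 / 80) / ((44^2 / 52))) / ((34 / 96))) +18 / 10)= 25712500 / 148104117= 0.17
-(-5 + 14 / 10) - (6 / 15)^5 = 11218 / 3125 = 3.59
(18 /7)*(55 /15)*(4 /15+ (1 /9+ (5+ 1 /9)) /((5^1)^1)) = 1298 /105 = 12.36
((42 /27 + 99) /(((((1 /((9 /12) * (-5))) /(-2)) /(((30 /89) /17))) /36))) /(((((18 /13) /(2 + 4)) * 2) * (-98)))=-882375 /74137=-11.90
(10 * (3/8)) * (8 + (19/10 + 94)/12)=1919/32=59.97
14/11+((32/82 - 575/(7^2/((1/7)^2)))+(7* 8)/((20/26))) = 401864889/5414255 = 74.22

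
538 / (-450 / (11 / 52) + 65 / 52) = -23672 / 93545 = -0.25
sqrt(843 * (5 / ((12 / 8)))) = 53.01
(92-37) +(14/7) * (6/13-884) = -22257/13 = -1712.08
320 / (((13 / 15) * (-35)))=-960 / 91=-10.55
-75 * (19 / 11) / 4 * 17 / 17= -1425 / 44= -32.39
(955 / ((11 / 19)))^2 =329241025 / 121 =2721000.21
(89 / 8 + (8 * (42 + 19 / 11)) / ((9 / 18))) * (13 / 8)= 813111 / 704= 1154.99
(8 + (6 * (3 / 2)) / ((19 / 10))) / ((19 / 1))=242 / 361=0.67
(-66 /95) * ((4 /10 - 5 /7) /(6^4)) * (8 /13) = 121 /1167075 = 0.00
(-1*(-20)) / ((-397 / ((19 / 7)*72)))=-9.85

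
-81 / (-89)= 81 / 89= 0.91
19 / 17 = 1.12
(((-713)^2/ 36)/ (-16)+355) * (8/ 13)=-303889/ 936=-324.67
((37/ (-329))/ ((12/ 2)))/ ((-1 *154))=37/ 303996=0.00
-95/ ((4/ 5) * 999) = -475/ 3996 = -0.12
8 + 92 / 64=151 / 16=9.44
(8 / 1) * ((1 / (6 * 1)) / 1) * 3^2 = 12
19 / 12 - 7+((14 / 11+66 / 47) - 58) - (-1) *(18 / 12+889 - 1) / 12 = 13.39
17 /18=0.94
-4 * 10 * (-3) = 120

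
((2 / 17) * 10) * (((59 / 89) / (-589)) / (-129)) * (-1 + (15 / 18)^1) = -590 / 344877759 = -0.00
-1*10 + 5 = -5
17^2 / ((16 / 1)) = 289 / 16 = 18.06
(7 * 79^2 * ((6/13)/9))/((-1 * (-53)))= 87374/2067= 42.27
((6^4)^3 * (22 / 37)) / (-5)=-258860602.12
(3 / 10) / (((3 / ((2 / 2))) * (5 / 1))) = 1 / 50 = 0.02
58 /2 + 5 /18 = 527 /18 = 29.28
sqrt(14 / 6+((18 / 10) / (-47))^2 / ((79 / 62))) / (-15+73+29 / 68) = 68*sqrt(7241414367) / 221276235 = 0.03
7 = 7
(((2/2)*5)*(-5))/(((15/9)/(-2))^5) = 7776/125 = 62.21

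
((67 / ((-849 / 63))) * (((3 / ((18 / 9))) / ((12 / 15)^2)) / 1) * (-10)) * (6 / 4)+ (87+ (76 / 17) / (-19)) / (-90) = 240844115 / 1385568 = 173.82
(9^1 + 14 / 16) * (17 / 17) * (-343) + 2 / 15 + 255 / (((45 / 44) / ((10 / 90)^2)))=-3383.91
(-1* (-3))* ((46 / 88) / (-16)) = -69 / 704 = -0.10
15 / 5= 3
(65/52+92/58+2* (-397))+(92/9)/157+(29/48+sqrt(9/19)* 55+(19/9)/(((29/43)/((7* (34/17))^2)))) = -116021917/655632+165* sqrt(19)/19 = -139.11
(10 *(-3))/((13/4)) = -9.23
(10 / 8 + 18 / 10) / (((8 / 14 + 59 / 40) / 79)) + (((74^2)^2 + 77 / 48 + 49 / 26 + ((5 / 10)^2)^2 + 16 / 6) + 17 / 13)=446741875481 / 14898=29986701.27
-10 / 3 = -3.33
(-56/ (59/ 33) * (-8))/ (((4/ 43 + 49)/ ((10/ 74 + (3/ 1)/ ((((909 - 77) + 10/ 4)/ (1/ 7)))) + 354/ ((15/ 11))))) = 50982371719488/ 38456371985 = 1325.72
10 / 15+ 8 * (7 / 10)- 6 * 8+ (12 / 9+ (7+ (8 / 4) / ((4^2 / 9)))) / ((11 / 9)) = -44873 / 1320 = -33.99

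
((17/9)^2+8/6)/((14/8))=1588/567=2.80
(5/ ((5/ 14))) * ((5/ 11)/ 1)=70/ 11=6.36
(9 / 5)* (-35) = -63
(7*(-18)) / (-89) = 126 / 89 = 1.42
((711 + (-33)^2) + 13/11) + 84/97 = 1922785/1067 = 1802.05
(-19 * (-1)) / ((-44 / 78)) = -741 / 22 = -33.68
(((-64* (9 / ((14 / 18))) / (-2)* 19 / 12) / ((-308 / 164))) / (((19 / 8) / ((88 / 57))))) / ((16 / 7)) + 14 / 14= -11675 / 133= -87.78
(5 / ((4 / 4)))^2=25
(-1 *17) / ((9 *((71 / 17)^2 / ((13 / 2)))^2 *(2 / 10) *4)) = -1199779165 / 3659282064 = -0.33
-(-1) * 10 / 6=5 / 3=1.67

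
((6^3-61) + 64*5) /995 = 95 /199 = 0.48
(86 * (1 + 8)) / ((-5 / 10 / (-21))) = 32508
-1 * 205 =-205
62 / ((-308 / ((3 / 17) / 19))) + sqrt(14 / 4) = -93 / 49742 + sqrt(14) / 2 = 1.87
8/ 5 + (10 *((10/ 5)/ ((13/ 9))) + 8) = 1524/ 65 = 23.45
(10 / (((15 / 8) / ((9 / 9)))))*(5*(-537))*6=-85920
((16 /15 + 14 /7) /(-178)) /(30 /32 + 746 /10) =-368 /1613481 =-0.00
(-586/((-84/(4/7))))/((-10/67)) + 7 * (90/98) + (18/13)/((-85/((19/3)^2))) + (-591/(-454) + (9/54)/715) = -7962609407/405600195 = -19.63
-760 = -760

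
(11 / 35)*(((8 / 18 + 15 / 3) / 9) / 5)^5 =443889677 / 54481006265625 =0.00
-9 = -9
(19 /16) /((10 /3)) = 57 /160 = 0.36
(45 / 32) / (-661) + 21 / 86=220161 / 909536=0.24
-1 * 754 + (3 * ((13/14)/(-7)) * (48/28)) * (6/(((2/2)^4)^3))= -260026/343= -758.09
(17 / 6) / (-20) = -17 / 120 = -0.14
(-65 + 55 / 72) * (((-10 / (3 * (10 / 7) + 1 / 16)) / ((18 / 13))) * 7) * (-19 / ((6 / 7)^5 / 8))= -4703974673125 / 19171242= -245366.19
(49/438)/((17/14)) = 343/3723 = 0.09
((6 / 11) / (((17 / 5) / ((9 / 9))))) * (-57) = -1710 / 187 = -9.14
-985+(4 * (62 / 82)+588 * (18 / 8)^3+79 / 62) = 116260629 / 20336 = 5716.99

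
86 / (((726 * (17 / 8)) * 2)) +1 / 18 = 0.08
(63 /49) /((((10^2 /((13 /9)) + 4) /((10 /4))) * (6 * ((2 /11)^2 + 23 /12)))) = 70785 /18865784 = 0.00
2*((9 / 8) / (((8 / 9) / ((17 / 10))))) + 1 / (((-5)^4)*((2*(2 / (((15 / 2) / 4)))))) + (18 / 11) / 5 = 407541 / 88000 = 4.63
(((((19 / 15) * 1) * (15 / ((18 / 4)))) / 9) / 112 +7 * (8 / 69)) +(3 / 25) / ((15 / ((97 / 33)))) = 120398147 / 143451000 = 0.84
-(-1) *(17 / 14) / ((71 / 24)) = 204 / 497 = 0.41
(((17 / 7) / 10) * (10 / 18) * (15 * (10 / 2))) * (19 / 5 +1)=340 / 7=48.57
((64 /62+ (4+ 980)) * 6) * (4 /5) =732864 /155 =4728.15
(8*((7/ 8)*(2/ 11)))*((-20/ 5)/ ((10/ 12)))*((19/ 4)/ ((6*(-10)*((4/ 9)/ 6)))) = 3591/ 550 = 6.53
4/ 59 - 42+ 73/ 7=-13011/ 413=-31.50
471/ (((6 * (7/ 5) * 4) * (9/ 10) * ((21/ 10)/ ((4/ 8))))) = 19625/ 5292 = 3.71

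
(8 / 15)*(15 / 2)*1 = 4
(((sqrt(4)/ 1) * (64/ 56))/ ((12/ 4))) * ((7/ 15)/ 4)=0.09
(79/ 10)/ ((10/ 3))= 237/ 100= 2.37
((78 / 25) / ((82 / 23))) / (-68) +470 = 32758103 / 69700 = 469.99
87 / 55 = 1.58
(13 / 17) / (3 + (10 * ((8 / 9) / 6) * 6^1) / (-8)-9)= -117 / 1088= -0.11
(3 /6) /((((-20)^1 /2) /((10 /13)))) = -1 /26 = -0.04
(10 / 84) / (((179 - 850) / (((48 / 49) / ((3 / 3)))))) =-40 / 230153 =-0.00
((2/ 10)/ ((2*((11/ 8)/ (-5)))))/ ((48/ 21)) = -7/ 44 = -0.16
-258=-258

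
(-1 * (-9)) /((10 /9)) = 81 /10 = 8.10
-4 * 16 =-64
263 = 263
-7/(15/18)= -42/5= -8.40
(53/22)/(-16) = -53/352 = -0.15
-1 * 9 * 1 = -9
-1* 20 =-20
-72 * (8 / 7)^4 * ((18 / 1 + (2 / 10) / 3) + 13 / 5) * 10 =-60948480 / 2401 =-25384.62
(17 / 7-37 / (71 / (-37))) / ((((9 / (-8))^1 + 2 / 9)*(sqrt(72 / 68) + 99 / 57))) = -4718384 / 221165 + 479408*sqrt(34) / 221165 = -8.69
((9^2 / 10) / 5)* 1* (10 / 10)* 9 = 729 / 50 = 14.58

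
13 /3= 4.33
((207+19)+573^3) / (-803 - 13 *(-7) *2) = -188132743 / 621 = -302951.28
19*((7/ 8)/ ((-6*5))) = -133/ 240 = -0.55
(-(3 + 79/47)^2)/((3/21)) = -338800/2209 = -153.37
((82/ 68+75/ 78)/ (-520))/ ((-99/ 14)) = 3353/ 5688540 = 0.00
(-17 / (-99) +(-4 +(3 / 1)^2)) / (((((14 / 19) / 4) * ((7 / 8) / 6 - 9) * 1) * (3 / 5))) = -311296 / 58905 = -5.28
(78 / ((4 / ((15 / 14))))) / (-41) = -0.51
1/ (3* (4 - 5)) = -1/ 3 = -0.33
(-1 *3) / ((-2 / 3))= 9 / 2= 4.50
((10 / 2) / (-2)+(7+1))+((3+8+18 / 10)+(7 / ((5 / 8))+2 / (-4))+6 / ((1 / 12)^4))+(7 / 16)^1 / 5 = 9955607 / 80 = 124445.09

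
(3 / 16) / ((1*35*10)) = 3 / 5600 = 0.00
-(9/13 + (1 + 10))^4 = -18689.64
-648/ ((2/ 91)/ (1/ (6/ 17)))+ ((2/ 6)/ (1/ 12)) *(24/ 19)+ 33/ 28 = -44438901/ 532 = -83531.77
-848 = -848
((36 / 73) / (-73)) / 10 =-18 / 26645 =-0.00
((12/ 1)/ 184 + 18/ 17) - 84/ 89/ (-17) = 82095/ 69598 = 1.18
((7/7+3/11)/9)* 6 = 28/33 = 0.85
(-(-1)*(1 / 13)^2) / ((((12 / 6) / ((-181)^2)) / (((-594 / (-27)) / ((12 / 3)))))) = 360371 / 676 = 533.09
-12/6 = -2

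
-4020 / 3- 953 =-2293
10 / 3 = 3.33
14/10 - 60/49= 43/245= 0.18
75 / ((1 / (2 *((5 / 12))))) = 125 / 2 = 62.50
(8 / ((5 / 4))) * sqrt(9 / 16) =24 / 5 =4.80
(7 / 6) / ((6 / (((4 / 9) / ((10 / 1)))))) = 7 / 810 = 0.01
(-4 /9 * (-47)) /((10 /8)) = 752 /45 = 16.71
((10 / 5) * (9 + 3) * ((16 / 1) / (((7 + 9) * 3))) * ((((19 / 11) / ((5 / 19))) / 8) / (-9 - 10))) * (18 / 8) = -171 / 220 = -0.78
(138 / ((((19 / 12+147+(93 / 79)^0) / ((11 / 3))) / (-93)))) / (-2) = 282348 / 1795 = 157.30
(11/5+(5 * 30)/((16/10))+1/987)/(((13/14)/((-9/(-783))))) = 1894073/1594710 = 1.19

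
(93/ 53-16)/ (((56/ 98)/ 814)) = -2150995/ 106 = -20292.41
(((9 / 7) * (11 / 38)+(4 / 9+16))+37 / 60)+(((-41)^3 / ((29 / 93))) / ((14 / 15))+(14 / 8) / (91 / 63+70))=-26426573282591 / 111602295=-236792.38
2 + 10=12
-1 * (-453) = 453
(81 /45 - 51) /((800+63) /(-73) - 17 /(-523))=1565339 /375090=4.17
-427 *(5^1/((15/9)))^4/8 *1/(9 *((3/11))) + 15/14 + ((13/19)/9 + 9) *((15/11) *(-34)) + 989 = -41857051/35112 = -1192.10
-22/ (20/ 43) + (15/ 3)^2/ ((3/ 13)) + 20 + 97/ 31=78271/ 930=84.16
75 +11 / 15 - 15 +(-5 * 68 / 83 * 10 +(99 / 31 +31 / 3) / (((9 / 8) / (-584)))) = -2432244013 / 347355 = -7002.19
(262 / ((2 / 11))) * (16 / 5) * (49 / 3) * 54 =20335392 / 5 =4067078.40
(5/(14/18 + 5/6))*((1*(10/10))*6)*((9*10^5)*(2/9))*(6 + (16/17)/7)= 22845552.01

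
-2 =-2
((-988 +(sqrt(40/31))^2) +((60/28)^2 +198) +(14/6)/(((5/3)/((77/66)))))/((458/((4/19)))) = -155711/432915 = -0.36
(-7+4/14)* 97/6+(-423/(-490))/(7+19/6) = -9725851/89670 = -108.46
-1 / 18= -0.06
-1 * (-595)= 595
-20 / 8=-5 / 2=-2.50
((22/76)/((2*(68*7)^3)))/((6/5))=0.00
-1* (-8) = 8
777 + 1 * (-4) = 773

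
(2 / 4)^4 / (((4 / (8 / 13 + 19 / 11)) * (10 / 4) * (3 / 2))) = 67 / 6864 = 0.01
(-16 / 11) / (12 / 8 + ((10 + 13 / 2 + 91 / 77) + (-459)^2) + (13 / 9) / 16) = -2304 / 333749231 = -0.00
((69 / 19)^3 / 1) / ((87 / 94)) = 51.75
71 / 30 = 2.37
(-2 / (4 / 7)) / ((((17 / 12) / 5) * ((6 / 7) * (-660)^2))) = -49 / 1481040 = -0.00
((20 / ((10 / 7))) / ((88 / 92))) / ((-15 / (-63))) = 3381 / 55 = 61.47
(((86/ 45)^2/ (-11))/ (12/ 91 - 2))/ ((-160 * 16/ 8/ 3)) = -168259/ 100980000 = -0.00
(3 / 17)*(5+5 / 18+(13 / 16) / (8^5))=24903797 / 26738688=0.93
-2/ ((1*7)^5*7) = -2/ 117649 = -0.00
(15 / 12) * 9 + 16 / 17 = 829 / 68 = 12.19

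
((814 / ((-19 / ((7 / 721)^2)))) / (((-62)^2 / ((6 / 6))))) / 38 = -407 / 14721939556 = -0.00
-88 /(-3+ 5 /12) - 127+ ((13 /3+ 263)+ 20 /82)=665909 /3813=174.64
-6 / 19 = -0.32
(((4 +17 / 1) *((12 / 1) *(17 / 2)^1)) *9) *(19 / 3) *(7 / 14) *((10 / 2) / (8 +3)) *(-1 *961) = -293330835 / 11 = -26666439.55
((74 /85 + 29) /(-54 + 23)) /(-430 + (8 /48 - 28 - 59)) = 15234 /8171135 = 0.00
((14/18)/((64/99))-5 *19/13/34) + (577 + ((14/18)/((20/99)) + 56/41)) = 1691011797/2899520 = 583.20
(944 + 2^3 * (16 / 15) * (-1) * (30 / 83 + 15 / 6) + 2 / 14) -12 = 1582165 / 1743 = 907.73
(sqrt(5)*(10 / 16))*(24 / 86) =15*sqrt(5) / 86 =0.39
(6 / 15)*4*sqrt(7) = 8*sqrt(7) / 5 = 4.23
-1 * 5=-5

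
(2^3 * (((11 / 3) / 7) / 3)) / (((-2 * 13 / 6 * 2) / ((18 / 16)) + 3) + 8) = 264 / 623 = 0.42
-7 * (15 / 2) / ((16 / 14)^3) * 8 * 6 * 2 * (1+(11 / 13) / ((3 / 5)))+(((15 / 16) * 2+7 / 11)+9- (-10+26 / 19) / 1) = -352899691 / 43472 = -8117.86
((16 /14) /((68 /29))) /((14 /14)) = 58 /119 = 0.49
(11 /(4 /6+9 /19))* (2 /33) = 38 /65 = 0.58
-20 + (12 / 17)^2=-5636 / 289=-19.50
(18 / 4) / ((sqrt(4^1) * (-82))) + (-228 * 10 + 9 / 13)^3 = -8533216592901621 / 720616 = -11841558601.12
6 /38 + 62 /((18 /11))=6506 /171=38.05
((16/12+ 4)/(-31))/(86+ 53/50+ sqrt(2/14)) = -8125600/4111770653+ 40000 * sqrt(7)/12335311959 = -0.00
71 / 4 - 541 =-2093 / 4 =-523.25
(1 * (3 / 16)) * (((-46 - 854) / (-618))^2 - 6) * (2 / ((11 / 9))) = -555579 / 466796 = -1.19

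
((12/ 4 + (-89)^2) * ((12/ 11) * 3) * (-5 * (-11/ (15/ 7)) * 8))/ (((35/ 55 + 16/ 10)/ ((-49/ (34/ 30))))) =-71753404800/ 697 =-102946061.41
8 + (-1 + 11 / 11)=8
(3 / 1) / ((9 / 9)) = 3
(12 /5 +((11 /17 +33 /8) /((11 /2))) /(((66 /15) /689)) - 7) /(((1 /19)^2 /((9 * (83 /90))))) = 393311.24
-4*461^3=-391888724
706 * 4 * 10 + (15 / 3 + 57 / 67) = 28245.85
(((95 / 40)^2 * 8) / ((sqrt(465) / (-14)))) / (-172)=2527 * sqrt(465) / 319920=0.17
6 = 6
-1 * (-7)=7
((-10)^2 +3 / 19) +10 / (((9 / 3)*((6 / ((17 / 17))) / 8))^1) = 17887 / 171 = 104.60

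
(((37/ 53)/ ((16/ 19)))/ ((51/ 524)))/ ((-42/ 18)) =-92093/ 25228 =-3.65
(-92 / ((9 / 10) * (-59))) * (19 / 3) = 17480 / 1593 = 10.97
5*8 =40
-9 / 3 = -3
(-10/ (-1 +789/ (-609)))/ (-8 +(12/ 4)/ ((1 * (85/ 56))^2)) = -7333375/ 11275336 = -0.65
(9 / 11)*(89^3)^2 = 4472831618649 / 11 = 406621056240.82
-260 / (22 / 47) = -6110 / 11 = -555.45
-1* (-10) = 10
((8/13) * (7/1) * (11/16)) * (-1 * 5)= -385/26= -14.81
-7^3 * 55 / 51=-18865 / 51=-369.90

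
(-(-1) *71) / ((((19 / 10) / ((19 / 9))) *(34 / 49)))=17395 / 153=113.69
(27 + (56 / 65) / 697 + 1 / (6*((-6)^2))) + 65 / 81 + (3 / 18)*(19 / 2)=862870013 / 29357640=29.39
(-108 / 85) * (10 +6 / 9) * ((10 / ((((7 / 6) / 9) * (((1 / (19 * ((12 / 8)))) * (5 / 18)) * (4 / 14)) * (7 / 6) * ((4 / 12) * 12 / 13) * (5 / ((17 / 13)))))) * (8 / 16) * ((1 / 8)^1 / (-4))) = 747954 / 175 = 4274.02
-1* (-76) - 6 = 70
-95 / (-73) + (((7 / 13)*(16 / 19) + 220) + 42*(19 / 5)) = 34381043 / 90155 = 381.35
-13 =-13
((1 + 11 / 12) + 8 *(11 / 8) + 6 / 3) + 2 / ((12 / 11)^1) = 67 / 4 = 16.75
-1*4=-4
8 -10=-2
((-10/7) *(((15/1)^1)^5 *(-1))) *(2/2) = 7593750/7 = 1084821.43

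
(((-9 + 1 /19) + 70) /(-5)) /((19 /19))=-232 /19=-12.21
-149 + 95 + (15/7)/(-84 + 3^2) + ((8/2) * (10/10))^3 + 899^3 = 726572708.97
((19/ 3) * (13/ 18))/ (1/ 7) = 1729/ 54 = 32.02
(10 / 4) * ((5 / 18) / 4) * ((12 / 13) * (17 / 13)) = 425 / 2028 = 0.21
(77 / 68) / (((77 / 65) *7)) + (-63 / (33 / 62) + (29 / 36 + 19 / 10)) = -13609591 / 117810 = -115.52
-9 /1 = -9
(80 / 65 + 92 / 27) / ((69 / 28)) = 45584 / 24219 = 1.88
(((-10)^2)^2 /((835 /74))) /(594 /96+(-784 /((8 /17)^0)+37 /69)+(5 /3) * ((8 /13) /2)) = -2124096000 /1861734203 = -1.14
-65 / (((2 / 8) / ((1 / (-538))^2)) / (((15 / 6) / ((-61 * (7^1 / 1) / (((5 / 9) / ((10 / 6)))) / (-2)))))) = -325 / 92694441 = -0.00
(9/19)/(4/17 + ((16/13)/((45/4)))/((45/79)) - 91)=-0.01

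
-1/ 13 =-0.08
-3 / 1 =-3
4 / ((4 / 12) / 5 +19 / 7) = 105 / 73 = 1.44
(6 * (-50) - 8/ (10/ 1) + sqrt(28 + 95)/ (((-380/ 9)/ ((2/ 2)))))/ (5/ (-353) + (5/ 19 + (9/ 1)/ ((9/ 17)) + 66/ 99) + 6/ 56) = -847335552/ 50769155 - 66717 * sqrt(123)/ 50769155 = -16.70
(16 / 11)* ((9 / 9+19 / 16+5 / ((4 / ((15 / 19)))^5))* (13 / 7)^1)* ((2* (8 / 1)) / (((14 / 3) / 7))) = 216460086765 / 1525276984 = 141.92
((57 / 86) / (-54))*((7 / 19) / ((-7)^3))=1 / 75852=0.00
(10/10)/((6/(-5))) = -5/6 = -0.83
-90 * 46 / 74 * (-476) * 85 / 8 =282946.62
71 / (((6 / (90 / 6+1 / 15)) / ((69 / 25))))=184529 / 375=492.08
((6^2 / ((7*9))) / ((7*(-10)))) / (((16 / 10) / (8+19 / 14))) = -131 / 2744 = -0.05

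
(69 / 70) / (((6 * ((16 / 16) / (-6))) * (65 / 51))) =-3519 / 4550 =-0.77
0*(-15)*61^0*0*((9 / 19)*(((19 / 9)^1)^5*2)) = 0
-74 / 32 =-37 / 16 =-2.31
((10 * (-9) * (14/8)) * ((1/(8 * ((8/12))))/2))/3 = -315/64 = -4.92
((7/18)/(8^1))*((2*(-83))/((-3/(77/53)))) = 3.91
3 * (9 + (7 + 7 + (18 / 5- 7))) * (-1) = -294 / 5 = -58.80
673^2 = 452929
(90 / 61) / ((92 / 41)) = 1845 / 2806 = 0.66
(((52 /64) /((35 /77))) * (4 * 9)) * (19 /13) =1881 /20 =94.05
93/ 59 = 1.58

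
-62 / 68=-31 / 34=-0.91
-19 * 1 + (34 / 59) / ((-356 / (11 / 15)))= -2993257 / 157530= -19.00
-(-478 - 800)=1278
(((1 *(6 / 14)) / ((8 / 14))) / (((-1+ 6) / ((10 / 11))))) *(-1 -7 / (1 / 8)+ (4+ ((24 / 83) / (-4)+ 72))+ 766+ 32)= 203415 / 1826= 111.40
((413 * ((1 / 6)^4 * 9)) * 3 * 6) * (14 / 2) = 2891 / 8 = 361.38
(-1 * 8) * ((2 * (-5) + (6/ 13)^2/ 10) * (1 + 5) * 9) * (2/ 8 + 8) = 30051648/ 845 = 35564.08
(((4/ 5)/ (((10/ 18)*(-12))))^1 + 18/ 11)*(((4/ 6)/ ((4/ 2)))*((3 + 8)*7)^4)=444206609/ 25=17768264.36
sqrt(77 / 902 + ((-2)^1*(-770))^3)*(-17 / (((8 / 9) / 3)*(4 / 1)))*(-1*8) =459*sqrt(24557823136574) / 328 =6934797.36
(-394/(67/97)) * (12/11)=-458616/737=-622.27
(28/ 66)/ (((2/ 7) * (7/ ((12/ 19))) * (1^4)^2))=28/ 209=0.13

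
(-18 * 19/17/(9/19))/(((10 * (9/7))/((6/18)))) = -2527/2295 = -1.10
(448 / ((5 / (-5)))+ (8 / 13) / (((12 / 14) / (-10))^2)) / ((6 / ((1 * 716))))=-15256528 / 351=-43465.89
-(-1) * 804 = 804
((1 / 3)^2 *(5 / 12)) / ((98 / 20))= 25 / 2646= 0.01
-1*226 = -226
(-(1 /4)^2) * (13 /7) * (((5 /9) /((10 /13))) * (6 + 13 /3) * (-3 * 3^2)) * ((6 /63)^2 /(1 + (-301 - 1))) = -5239 /7433496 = -0.00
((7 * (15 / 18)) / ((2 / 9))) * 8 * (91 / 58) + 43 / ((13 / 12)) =139179 / 377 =369.18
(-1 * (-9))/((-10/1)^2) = 9/100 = 0.09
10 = 10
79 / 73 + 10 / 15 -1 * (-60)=13523 / 219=61.75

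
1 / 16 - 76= -1215 / 16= -75.94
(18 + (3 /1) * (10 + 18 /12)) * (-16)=-840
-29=-29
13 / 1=13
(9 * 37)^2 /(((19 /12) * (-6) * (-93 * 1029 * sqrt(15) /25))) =0.79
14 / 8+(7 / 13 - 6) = -193 / 52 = -3.71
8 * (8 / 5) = 64 / 5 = 12.80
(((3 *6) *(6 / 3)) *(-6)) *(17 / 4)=-918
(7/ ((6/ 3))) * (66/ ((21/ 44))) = 484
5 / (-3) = -5 / 3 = -1.67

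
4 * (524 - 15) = 2036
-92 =-92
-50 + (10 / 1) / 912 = -22795 / 456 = -49.99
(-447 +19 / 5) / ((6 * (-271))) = 1108 / 4065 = 0.27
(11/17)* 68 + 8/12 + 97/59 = 8197/177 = 46.31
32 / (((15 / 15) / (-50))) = -1600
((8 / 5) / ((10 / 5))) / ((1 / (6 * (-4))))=-96 / 5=-19.20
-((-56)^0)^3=-1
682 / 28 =341 / 14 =24.36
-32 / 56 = -4 / 7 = -0.57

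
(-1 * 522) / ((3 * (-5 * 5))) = 174 / 25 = 6.96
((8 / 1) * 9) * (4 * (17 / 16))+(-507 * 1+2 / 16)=-1607 / 8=-200.88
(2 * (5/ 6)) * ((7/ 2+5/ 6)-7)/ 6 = -20/ 27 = -0.74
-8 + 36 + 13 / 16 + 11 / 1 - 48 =-131 / 16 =-8.19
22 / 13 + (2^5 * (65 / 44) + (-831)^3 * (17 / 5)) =-1395044365311 / 715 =-1951111000.43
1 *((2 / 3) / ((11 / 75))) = 4.55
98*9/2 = 441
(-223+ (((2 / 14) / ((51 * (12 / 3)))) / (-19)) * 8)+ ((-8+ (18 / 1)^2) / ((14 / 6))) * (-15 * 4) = -56629331 / 6783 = -8348.71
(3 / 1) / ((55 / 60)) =36 / 11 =3.27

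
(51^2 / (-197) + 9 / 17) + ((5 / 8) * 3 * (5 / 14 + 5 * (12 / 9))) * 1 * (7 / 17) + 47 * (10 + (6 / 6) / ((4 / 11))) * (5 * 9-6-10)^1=930807619 / 53584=17371.00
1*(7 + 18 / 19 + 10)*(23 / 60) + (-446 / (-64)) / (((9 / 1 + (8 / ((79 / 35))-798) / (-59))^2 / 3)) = 6.92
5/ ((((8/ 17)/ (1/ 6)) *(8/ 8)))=85/ 48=1.77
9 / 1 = 9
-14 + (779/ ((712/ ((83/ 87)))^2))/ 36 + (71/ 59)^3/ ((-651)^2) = -18702652250773644670919/ 1335907831734993758976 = -14.00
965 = 965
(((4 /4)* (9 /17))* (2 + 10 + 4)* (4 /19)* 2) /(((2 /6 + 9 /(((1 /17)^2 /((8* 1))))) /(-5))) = -3456 /4032655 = -0.00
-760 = -760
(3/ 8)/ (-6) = -1/ 16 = -0.06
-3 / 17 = -0.18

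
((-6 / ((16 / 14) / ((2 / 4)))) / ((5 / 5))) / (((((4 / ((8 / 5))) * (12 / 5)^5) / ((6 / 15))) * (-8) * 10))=175 / 2654208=0.00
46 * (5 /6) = 38.33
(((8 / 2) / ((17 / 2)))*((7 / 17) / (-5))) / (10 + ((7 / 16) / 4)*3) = -3584 / 955145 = -0.00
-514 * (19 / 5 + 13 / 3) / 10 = -31354 / 75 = -418.05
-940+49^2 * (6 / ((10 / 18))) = 124954 / 5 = 24990.80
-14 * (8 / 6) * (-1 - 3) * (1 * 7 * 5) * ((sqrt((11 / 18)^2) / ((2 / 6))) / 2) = 2395.56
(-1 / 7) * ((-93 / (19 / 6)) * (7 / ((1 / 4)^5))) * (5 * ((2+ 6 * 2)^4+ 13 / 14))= 768289397760 / 133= 5776612013.23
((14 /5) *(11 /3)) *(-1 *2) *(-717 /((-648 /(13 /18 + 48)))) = -16139431 /14580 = -1106.96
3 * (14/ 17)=42/ 17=2.47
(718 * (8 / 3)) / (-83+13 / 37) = -106264 / 4587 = -23.17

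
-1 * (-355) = 355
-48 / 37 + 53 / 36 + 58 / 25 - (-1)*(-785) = -26057419 / 33300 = -782.51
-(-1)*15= 15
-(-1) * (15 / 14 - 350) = -4885 / 14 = -348.93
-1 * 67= -67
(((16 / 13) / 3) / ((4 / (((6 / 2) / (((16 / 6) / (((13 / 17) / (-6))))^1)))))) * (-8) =2 / 17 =0.12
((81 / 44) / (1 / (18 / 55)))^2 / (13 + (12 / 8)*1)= 0.03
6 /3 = 2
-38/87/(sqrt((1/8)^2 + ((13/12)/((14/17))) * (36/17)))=-304 * sqrt(8785)/109185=-0.26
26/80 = 13/40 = 0.32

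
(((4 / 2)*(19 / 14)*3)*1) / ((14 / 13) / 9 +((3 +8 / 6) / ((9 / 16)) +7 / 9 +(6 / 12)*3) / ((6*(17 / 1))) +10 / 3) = 4081428 / 1779785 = 2.29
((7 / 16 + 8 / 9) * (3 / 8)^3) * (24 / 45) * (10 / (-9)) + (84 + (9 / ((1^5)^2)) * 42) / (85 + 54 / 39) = 27461155 / 5174784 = 5.31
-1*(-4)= 4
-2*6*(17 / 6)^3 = -4913 / 18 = -272.94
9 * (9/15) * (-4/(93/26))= -936/155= -6.04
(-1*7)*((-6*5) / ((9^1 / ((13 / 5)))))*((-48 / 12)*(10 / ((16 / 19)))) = -8645 / 3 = -2881.67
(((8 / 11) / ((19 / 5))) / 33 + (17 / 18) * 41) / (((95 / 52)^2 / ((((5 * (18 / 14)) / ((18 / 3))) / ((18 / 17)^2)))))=11182098109 / 1008375885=11.09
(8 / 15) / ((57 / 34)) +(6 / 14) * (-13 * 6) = -198166 / 5985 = -33.11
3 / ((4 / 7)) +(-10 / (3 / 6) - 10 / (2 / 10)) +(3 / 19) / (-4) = -1231 / 19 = -64.79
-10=-10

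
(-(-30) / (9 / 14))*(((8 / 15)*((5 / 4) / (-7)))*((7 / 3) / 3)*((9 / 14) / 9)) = -20 / 81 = -0.25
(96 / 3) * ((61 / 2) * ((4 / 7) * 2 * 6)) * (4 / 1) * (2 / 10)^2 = 1070.81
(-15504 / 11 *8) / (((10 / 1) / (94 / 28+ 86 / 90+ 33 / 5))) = -258400 / 21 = -12304.76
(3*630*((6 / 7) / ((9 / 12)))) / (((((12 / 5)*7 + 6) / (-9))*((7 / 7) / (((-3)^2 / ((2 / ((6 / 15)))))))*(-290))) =2916 / 551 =5.29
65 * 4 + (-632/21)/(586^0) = 229.90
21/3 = 7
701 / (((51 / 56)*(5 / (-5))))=-39256 / 51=-769.73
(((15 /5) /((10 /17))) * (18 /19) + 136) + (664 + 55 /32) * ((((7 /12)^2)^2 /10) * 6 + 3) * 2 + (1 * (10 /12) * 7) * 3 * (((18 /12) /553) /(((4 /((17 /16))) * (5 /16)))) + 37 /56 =181973879835 /43036672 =4228.34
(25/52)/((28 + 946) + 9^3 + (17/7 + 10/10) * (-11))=175/606164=0.00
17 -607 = -590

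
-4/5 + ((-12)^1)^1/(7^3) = -1432/1715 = -0.83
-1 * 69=-69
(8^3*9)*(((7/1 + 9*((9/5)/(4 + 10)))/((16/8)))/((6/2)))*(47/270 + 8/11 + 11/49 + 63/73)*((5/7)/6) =386067790688/260280405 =1483.28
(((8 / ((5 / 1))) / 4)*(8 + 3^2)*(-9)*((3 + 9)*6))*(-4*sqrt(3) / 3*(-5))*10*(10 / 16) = -183600*sqrt(3) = -318004.53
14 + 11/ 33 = 43/ 3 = 14.33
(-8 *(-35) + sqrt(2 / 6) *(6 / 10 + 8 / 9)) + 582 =67 *sqrt(3) / 135 + 862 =862.86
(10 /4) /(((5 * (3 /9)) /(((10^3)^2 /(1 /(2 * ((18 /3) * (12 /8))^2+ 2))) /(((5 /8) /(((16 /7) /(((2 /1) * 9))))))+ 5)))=2099200315 /42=49980959.88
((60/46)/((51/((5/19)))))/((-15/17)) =-10/1311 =-0.01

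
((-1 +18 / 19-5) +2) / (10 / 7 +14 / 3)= -609 / 1216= -0.50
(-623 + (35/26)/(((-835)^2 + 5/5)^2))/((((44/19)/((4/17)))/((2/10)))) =-13600956704434477/1074334250117960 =-12.66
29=29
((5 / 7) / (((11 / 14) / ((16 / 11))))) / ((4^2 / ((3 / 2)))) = 0.12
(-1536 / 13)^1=-1536 / 13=-118.15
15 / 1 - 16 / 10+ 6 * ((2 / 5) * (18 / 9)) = 91 / 5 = 18.20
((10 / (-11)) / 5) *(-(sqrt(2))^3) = 4 *sqrt(2) / 11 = 0.51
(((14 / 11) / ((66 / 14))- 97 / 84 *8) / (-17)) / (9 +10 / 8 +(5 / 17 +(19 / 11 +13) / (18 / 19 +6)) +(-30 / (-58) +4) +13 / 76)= 8370792 / 275340205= 0.03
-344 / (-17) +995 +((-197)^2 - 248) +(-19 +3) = 672524 / 17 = 39560.24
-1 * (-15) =15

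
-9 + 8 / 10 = -41 / 5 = -8.20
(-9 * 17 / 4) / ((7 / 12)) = -459 / 7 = -65.57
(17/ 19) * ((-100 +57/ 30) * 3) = -50031/ 190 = -263.32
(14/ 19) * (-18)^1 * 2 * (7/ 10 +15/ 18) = -3864/ 95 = -40.67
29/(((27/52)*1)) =1508/27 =55.85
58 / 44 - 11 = -9.68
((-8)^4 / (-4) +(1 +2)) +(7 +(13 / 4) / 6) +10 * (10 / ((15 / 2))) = -8001 / 8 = -1000.12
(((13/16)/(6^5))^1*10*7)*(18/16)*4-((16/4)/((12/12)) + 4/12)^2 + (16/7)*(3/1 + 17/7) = -4292329/677376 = -6.34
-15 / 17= -0.88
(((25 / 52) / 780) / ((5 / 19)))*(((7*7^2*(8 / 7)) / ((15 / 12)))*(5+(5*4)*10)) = 76342 / 507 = 150.58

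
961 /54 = 17.80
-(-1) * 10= 10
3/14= 0.21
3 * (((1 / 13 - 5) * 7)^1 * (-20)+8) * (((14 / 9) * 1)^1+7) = 697928 / 39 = 17895.59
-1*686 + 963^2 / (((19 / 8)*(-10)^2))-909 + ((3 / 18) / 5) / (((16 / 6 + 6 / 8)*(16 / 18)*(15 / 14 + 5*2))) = 2788862443 / 1207450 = 2309.71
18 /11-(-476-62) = 5936 /11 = 539.64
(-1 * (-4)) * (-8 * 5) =-160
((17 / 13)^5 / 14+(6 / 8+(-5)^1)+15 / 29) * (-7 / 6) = 4.04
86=86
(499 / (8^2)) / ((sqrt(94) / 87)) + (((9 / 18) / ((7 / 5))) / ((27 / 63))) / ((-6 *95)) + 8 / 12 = 70.63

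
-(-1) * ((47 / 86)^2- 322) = -2379303 / 7396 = -321.70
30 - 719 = -689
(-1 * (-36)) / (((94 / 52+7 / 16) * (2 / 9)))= 33696 / 467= 72.15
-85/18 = -4.72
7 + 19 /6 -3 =43 /6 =7.17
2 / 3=0.67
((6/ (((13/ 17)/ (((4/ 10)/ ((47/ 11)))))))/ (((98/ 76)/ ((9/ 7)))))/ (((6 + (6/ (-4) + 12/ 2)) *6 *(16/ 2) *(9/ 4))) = 14212/ 22005165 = 0.00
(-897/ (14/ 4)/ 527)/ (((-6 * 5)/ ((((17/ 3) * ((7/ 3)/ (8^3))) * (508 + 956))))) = 18239/ 29760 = 0.61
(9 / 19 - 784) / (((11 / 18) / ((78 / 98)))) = -10450674 / 10241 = -1020.47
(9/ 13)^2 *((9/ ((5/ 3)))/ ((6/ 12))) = 4374/ 845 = 5.18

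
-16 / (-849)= 16 / 849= 0.02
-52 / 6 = -26 / 3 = -8.67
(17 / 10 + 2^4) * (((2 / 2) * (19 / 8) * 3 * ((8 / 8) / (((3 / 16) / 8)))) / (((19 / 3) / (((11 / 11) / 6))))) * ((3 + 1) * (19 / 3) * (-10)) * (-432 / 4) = 3874176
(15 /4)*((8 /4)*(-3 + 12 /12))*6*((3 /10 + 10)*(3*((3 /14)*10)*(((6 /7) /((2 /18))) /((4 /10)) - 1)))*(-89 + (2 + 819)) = -3908528640 /49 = -79765890.61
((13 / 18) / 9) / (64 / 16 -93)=-13 / 14418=-0.00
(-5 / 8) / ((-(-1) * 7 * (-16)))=5 / 896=0.01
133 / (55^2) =133 / 3025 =0.04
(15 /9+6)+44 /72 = 149 /18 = 8.28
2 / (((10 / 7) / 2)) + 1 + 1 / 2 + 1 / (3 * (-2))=62 / 15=4.13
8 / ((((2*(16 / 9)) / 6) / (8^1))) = 108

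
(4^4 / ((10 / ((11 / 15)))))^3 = 2791309312 / 421875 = 6616.44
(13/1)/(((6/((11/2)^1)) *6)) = 143/72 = 1.99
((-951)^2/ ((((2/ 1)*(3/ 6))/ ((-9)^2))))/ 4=73256481/ 4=18314120.25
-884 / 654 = -442 / 327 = -1.35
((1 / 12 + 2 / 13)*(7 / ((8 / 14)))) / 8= 1813 / 4992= 0.36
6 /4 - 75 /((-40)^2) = 93 /64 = 1.45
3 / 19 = 0.16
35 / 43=0.81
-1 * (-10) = 10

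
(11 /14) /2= 11 /28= 0.39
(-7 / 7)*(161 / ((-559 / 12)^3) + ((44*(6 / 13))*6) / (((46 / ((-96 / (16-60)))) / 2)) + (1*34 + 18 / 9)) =-191063233476 / 4017568217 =-47.56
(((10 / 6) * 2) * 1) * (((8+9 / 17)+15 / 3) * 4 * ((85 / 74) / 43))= 23000 / 4773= 4.82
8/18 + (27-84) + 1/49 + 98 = 18286/441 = 41.46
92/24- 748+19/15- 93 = -8359/10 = -835.90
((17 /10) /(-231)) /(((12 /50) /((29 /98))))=-2465 /271656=-0.01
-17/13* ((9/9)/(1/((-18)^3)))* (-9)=-892296/13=-68638.15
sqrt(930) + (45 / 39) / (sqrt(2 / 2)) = 15 / 13 + sqrt(930) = 31.65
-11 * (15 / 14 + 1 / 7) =-187 / 14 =-13.36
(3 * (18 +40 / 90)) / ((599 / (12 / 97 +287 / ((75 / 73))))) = 337502402 / 13073175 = 25.82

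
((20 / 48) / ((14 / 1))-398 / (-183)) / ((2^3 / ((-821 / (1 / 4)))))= -6182951 / 6832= -905.00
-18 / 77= -0.23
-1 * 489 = -489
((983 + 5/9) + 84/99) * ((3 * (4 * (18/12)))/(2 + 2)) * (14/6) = 341096/33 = 10336.24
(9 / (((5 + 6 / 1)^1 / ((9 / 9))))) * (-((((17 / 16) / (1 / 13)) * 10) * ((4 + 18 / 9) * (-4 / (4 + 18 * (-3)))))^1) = -5967 / 110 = -54.25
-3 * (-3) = 9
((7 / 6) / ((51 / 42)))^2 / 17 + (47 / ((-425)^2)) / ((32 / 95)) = 9740629 / 176868000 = 0.06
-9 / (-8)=1.12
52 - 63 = -11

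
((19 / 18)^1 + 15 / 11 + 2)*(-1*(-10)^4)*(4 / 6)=-8750000 / 297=-29461.28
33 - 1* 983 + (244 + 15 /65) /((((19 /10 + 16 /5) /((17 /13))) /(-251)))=-8450900 /507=-16668.44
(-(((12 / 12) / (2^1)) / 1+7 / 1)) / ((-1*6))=5 / 4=1.25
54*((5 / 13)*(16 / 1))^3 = 27648000 / 2197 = 12584.43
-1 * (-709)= 709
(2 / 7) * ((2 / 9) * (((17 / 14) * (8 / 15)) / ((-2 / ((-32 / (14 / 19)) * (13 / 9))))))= 537472 / 416745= 1.29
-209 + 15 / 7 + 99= -755 / 7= -107.86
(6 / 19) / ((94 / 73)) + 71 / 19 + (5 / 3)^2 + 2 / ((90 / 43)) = 103348 / 13395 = 7.72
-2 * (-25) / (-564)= -25 / 282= -0.09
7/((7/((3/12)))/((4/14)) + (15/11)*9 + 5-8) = 77/1180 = 0.07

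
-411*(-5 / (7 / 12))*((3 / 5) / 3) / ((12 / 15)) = 6165 / 7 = 880.71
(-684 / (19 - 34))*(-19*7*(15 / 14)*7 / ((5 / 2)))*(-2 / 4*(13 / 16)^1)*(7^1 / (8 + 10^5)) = 229957 / 444480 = 0.52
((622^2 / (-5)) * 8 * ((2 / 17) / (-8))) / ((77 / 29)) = 22439272 / 6545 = 3428.46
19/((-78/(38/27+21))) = -11495/2106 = -5.46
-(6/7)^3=-216/343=-0.63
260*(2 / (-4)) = -130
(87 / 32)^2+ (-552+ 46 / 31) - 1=-17272689 / 31744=-544.12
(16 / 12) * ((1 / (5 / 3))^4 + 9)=7608 / 625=12.17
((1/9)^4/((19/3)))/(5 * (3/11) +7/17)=187/13795596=0.00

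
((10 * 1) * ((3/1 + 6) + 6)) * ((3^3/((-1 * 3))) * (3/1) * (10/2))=-20250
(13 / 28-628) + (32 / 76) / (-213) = -71110061 / 113316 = -627.54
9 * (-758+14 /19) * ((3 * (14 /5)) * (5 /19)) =-5438664 /361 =-15065.55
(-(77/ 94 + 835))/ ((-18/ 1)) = 26189/ 564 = 46.43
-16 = -16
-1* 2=-2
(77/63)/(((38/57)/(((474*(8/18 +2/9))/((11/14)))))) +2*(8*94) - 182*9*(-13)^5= 1824540526/3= 608180175.33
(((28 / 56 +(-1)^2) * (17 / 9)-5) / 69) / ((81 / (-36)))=26 / 1863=0.01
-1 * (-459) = 459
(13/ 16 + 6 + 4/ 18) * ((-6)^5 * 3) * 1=-164106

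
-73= -73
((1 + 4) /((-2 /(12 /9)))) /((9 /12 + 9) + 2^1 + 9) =-40 /249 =-0.16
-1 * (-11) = 11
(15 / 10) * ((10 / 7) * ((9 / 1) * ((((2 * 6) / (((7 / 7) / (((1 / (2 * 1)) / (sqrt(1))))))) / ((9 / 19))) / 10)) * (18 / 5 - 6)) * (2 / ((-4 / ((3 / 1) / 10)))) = 8.79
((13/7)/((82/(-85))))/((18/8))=-0.86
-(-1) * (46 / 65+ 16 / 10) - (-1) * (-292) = -289.69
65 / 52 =5 / 4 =1.25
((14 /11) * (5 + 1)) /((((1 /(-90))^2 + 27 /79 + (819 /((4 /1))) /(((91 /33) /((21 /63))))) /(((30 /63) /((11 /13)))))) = 20796750 /121425799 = 0.17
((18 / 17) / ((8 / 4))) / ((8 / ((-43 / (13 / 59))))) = -12.91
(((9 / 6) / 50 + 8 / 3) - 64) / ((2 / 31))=-570121 / 600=-950.20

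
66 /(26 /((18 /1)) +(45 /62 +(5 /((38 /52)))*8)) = 699732 /603329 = 1.16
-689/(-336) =689/336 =2.05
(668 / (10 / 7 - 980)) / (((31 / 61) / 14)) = -1996652 / 106175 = -18.81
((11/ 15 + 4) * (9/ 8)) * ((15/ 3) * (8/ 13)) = 213/ 13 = 16.38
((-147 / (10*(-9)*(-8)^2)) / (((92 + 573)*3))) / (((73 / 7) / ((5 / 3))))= 49 / 23967360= 0.00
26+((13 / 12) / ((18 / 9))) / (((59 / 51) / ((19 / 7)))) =90103 / 3304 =27.27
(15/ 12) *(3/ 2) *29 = 435/ 8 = 54.38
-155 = -155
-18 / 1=-18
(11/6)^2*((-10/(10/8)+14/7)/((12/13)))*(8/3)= -58.26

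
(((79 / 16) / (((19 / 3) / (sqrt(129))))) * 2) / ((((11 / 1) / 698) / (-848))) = -17535156 * sqrt(129) / 209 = -952923.86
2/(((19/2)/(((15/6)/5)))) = 2/19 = 0.11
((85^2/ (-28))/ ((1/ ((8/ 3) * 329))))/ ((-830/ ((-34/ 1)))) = -2309110/ 249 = -9273.53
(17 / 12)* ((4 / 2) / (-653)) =-17 / 3918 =-0.00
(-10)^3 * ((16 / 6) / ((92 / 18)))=-12000 / 23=-521.74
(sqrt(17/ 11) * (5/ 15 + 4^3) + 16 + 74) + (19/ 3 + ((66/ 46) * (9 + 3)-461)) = -23974/ 69 + 193 * sqrt(187)/ 33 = -267.47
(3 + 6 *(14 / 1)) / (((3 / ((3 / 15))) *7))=29 / 35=0.83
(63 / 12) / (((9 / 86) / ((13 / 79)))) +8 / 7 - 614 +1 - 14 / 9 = -6023737 / 9954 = -605.16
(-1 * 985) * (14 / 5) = -2758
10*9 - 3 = 87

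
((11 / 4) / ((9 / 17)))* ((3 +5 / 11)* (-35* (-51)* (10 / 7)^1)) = 137275 / 3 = 45758.33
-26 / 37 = -0.70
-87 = -87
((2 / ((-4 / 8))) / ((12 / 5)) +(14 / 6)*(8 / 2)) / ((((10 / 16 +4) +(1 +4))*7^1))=184 / 1617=0.11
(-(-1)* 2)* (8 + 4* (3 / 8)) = 19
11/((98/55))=605/98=6.17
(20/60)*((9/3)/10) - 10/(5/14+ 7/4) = -2741/590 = -4.65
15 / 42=5 / 14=0.36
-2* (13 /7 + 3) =-68 /7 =-9.71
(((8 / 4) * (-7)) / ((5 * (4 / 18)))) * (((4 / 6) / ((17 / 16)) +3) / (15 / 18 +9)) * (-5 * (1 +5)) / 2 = 69930 / 1003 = 69.72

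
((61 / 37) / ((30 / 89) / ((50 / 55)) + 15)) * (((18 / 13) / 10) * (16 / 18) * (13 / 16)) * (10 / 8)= 5429 / 404928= 0.01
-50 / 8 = -25 / 4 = -6.25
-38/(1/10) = -380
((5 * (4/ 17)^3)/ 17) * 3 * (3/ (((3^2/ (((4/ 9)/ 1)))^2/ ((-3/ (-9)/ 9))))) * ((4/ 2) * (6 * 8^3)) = 10485760/ 547981281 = 0.02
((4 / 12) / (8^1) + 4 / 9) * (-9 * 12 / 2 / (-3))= 35 / 4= 8.75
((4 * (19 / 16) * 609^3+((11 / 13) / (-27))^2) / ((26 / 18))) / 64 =528712662547735 / 45556992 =11605521.77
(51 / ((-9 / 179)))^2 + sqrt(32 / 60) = 2* sqrt(30) / 15 + 9259849 / 9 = 1028872.84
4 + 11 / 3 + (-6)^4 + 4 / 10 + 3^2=19696 / 15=1313.07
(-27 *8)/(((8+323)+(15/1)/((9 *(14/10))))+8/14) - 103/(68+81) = -348907/260303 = -1.34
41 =41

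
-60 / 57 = -20 / 19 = -1.05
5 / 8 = 0.62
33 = 33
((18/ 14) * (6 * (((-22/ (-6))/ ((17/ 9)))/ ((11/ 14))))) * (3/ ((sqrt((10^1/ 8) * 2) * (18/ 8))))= 432 * sqrt(10)/ 85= 16.07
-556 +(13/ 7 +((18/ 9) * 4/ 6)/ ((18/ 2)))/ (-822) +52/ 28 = -86090905/ 155358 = -554.15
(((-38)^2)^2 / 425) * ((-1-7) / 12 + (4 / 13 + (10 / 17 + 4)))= 5846721344 / 281775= 20749.61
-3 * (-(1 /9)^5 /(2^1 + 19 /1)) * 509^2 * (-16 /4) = -1036324 /413343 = -2.51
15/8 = 1.88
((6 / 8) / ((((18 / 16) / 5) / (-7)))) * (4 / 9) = -280 / 27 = -10.37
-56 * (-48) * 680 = 1827840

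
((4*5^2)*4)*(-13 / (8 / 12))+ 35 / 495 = -772193 / 99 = -7799.93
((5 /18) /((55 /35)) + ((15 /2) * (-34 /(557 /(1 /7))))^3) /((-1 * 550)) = -414257049443 /1290974253404220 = -0.00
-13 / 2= -6.50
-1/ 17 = -0.06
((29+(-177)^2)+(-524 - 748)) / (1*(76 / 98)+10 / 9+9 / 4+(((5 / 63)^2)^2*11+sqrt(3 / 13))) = 6424565543673505150104 / 871515984341279989 - 119456236882058188896*sqrt(39) / 871515984341279989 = 6515.73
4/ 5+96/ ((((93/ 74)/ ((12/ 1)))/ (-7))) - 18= -997226/ 155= -6433.72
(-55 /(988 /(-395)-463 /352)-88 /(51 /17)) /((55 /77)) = -20.89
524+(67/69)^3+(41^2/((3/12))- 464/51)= 7239.82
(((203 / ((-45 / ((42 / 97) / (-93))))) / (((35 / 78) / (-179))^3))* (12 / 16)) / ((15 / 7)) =-4384987844484 / 9396875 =-466643.20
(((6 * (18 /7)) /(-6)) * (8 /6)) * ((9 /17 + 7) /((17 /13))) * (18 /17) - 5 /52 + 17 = -7150407 /1788332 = -4.00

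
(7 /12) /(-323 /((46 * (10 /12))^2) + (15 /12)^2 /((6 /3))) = 105800 /101829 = 1.04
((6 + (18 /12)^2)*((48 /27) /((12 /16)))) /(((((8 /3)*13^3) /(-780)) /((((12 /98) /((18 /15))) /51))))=-2200 /422331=-0.01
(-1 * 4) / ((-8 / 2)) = 1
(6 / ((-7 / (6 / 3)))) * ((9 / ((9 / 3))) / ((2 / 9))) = -162 / 7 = -23.14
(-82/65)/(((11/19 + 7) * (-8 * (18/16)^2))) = 779/47385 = 0.02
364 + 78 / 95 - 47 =30193 / 95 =317.82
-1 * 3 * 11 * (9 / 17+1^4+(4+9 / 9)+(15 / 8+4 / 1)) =-55671 / 136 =-409.35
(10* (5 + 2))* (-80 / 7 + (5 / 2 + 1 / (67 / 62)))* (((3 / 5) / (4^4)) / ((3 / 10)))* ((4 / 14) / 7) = -37535 / 210112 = -0.18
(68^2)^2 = 21381376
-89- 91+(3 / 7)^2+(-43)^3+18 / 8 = -15618175 / 196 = -79684.57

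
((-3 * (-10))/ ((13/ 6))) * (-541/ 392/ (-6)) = 8115/ 2548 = 3.18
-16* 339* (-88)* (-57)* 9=-244861056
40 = 40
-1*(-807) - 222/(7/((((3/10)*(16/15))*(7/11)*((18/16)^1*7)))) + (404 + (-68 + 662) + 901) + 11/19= 13876141/5225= 2655.72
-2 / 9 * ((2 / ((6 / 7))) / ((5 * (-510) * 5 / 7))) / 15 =49 / 2581875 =0.00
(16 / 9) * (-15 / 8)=-10 / 3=-3.33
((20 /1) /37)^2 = 400 /1369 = 0.29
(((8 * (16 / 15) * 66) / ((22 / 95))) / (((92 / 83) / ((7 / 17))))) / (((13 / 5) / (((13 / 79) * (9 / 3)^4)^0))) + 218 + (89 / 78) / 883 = 15228256331 / 26929734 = 565.48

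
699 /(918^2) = 0.00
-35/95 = -7/19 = -0.37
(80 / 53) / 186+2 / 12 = 1723 / 9858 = 0.17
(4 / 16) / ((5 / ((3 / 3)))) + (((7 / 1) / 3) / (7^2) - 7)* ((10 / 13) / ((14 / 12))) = -57763 / 12740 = -4.53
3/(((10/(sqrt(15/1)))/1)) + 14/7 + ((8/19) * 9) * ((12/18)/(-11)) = 3 * sqrt(15)/10 + 370/209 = 2.93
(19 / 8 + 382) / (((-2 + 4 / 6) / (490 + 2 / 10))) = -4522095 / 32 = -141315.47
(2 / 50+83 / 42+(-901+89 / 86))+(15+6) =-19797122 / 22575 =-876.95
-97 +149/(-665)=-64654/665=-97.22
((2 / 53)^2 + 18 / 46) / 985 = 25373 / 63637895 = 0.00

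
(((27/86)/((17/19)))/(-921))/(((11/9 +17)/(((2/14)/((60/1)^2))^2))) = -0.00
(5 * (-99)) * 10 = -4950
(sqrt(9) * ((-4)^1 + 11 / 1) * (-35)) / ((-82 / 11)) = 8085 / 82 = 98.60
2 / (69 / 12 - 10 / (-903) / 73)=527352 / 1516177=0.35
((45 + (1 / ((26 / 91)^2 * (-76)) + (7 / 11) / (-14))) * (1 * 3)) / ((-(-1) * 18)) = 149789 / 20064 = 7.47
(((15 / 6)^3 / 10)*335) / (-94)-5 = -10.57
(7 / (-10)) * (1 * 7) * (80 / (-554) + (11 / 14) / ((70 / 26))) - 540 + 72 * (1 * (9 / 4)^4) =289090237 / 221600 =1304.56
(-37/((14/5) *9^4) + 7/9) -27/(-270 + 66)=2836081/3123036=0.91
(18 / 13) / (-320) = -9 / 2080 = -0.00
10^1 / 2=5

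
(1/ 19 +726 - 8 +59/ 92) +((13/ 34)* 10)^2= 370449353/ 505172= 733.31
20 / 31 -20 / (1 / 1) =-600 / 31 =-19.35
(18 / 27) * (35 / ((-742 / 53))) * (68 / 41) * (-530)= 1465.04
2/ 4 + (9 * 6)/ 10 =59/ 10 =5.90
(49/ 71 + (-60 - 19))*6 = -33360/ 71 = -469.86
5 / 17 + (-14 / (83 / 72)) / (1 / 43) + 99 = -596744 / 1411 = -422.92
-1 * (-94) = 94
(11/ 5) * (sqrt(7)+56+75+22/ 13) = 11 * sqrt(7)/ 5+3795/ 13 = 297.74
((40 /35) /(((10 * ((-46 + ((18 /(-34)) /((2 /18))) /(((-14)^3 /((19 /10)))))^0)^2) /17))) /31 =68 /1085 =0.06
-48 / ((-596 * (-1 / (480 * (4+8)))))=-69120 / 149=-463.89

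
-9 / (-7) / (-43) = -9 / 301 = -0.03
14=14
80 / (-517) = -80 / 517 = -0.15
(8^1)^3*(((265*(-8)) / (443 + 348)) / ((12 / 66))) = -5969920 / 791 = -7547.31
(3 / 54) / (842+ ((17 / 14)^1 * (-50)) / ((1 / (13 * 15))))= -7 / 1385658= -0.00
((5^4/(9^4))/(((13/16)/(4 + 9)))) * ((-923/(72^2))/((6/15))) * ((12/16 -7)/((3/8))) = 72109375/6377292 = 11.31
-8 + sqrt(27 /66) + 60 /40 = -13 /2 + 3 *sqrt(22) /22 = -5.86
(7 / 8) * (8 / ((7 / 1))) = 1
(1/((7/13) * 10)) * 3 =0.56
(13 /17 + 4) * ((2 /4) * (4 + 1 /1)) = 405 /34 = 11.91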